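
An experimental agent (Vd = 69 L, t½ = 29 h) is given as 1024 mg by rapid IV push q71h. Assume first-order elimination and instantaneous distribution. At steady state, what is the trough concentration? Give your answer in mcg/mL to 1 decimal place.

k = ln2/t½ = ln2/29 ≈ 0.023902 h⁻¹; fraction remaining f = e^(−kτ) = e^(−0.023902×71) ≈ 0.1832.
Accumulation ratio R = 1/(1 − f) ≈ 1/0.8168 ≈ 1.2243.
Each bolus raises the concentration by D/Vd = 1024/69 ≈ 14.841 mcg/mL.
Cmax,ss = C₀/(1 − f) ≈ 14.841/0.8168 ≈ 18.170 mcg/mL.
Steady-state trough Cmin,ss = Cmax,ss·f ≈ 18.170 × 0.1832 ≈ 3.329 mcg/mL.

3.3 mcg/mL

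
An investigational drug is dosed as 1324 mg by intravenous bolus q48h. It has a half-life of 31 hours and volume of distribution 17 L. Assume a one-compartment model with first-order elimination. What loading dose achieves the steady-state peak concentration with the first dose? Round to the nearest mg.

f = (1/2)^(48/31) ≈ 0.341892; accumulation ratio R = 1/(1−f) ≈ 1.51951.
Loading dose to hit Cmax,ss on first dose: D_load = D_maint·R ≈ 1324 × 1.51951 ≈ 2011.83 mg.

2012 mg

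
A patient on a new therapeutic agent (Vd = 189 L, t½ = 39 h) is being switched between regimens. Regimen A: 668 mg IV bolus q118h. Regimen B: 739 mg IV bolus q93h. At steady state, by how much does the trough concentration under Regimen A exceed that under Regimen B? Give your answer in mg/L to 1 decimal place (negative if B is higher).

-0.4 mg/L

Regimen A: f = (1/2)^(118/39) ≈ 0.1228; Cmin,ss = (668/189)·f/(1−f) ≈ 0.495 mg/L.
Regimen B: f = (1/2)^(93/39) ≈ 0.1915; Cmin,ss = (739/189)·f/(1−f) ≈ 0.926 mg/L.
Difference ≈ 0.495 − 0.926 ≈ -0.431 mg/L.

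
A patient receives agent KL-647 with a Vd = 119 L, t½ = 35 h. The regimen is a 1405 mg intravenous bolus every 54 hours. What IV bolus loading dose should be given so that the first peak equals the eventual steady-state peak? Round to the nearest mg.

f = (1/2)^(54/35) ≈ 0.343205; accumulation ratio R = 1/(1−f) ≈ 1.52255.
Loading dose to hit Cmax,ss on first dose: D_load = D_maint·R ≈ 1405 × 1.52255 ≈ 2139.18 mg.

2139 mg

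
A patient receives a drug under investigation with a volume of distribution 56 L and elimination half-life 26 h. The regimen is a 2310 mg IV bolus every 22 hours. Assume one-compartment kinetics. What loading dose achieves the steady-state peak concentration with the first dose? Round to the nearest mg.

5206 mg

f = (1/2)^(22/26) ≈ 0.556266; accumulation ratio R = 1/(1−f) ≈ 2.25360.
Loading dose to hit Cmax,ss on first dose: D_load = D_maint·R ≈ 2310 × 2.25360 ≈ 5205.82 mg.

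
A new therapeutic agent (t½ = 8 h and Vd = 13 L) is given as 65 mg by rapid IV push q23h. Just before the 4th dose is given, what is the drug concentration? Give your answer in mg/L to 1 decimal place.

0.8 mg/L

f = (1/2)^(τ/t½) = (1/2)^(23/8) ≈ 0.1363.
C₀ = D/Vd = 65/13 ≈ 5.000 mg/L.
Before the 4th dose, 3 doses have been given. Superposition: Cmin = C₀·(f + f² + … + f^3).
≈ 5.000 × (0.1363 + 0.0186 + 0.0025) ≈ 5.000 × 0.1574 ≈ 0.787 mg/L.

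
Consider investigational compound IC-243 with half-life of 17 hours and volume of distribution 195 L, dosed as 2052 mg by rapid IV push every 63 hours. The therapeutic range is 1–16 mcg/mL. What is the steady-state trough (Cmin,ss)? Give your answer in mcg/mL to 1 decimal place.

0.9 mcg/mL

k = ln2/t½ = ln2/17 ≈ 0.040773 h⁻¹; fraction remaining f = e^(−kτ) = e^(−0.040773×63) ≈ 0.0766.
Single-dose peak C₀ = D/Vd = 2052/195 ≈ 10.523 mcg/mL.
Steady-state trough Cmin,ss = C₀·f/(1−f) ≈ 10.523 × 0.0766/0.9234 ≈ 0.873 mcg/mL.
Trough 0.9 mcg/mL vs MEC 1 mcg/mL: subtherapeutic.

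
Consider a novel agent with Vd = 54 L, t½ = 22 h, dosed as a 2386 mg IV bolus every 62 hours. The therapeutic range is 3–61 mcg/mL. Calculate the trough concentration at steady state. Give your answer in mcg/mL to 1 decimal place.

7.3 mcg/mL

k = ln2/t½ = ln2/22 ≈ 0.031507 h⁻¹; fraction remaining f = e^(−kτ) = e^(−0.031507×62) ≈ 0.1418.
At steady state, accumulation factor R = 1/(1 − e^(−kτ)) ≈ 1.1652.
Each bolus raises the concentration by D/Vd = 2386/54 ≈ 44.185 mcg/mL.
Steady-state peak Cmax,ss = C₀·R ≈ 44.185 × 1.1652 ≈ 51.484 mcg/mL.
Steady-state trough Cmin,ss = Cmax,ss·f ≈ 51.484 × 0.1418 ≈ 7.300 mcg/mL.
Trough 7.3 mcg/mL vs MEC 3 mcg/mL: adequate.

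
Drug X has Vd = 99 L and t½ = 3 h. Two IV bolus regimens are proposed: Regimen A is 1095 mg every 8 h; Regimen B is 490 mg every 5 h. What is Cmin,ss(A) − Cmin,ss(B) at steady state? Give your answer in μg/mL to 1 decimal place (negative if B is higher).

-0.2 μg/mL

Regimen A: f = (1/2)^(8/3) ≈ 0.1575; Cmin,ss = (1095/99)·f/(1−f) ≈ 2.068 μg/mL.
Regimen B: f = (1/2)^(5/3) ≈ 0.3150; Cmin,ss = (490/99)·f/(1−f) ≈ 2.276 μg/mL.
Difference ≈ 2.068 − 2.276 ≈ -0.208 μg/mL.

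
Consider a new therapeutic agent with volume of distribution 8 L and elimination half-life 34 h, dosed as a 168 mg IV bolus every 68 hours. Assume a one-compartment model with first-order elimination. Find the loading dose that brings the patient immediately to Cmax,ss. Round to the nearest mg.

f = (1/2)^(68/34) ≈ 0.250000; accumulation ratio R = 1/(1−f) ≈ 1.33333.
Loading dose to hit Cmax,ss on first dose: D_load = D_maint·R ≈ 168 × 1.33333 ≈ 224.00 mg.

224 mg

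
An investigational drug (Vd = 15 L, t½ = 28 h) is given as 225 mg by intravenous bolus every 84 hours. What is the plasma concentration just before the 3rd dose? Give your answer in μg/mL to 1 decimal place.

f = (1/2)^(τ/t½) = (1/2)^(84/28) ≈ 0.1250.
C₀ = D/Vd = 225/15 ≈ 15.000 μg/mL.
Before the 3rd dose, 2 doses have been given. Superposition: Cmin = C₀·(f + f²).
≈ 15.000 × (0.1250 + 0.0156) ≈ 15.000 × 0.1406 ≈ 2.109 μg/mL.

2.1 μg/mL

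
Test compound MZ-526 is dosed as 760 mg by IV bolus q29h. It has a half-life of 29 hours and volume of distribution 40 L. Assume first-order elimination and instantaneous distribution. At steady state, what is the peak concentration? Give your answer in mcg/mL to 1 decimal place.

38.0 mcg/mL

The dosing interval is 1 half-life, so f = 2^(−1) = 0.5.
At steady state, R = 1/(1 − 0.5) = 2/1.
Single-dose peak C₀ = D/Vd = 760/40 = 19 mcg/mL.
Steady-state peak Cmax,ss = C₀·R = 19 × 2/1 ≈ 38.000 mcg/mL.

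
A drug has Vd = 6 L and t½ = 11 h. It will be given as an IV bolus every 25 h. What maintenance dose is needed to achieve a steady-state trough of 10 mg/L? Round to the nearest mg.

τ/t½ = 25/11 ≈ 2.2727, so f = (1/2)^(25/11) ≈ 0.206938.
Cmin,ss = (D/Vd)·f/(1−f), so D = Cmin,ss·Vd·(1−f)/f.
D = 10 × 6 × (1−f)/f ≈ 10 × 6 × 3.83237 ≈ 229.94 mg.

230 mg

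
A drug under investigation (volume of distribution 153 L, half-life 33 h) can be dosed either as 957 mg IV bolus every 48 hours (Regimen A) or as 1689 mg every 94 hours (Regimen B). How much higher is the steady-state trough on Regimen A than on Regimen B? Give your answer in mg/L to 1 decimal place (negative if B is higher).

1.8 mg/L

Regimen A: f = (1/2)^(48/33) ≈ 0.3649; Cmin,ss = (957/153)·f/(1−f) ≈ 3.594 mg/L.
Regimen B: f = (1/2)^(94/33) ≈ 0.1388; Cmin,ss = (1689/153)·f/(1−f) ≈ 1.779 mg/L.
Difference ≈ 3.594 − 1.779 ≈ 1.815 mg/L.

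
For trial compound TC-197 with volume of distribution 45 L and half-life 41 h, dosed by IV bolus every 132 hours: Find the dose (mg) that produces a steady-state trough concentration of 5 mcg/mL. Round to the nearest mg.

τ/t½ = 132/41 ≈ 3.2195, so f = (1/2)^(132/41) ≈ 0.107357.
Cmin,ss = (D/Vd)·f/(1−f), so D = Cmin,ss·Vd·(1−f)/f.
D = 5 × 45 × (1−f)/f ≈ 5 × 45 × 8.31472 ≈ 1870.81 mg.

1871 mg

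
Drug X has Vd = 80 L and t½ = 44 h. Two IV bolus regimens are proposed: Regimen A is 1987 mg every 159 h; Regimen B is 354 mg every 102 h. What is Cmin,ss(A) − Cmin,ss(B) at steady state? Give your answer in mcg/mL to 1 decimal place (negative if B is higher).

1.1 mcg/mL

Regimen A: f = (1/2)^(159/44) ≈ 0.0817; Cmin,ss = (1987/80)·f/(1−f) ≈ 2.210 mcg/mL.
Regimen B: f = (1/2)^(102/44) ≈ 0.2005; Cmin,ss = (354/80)·f/(1−f) ≈ 1.110 mcg/mL.
Difference ≈ 2.210 − 1.110 ≈ 1.100 mcg/mL.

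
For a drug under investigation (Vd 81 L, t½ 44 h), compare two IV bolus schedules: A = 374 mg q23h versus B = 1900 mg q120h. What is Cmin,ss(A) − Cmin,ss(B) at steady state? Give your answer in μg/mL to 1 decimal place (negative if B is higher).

Regimen A: f = (1/2)^(23/44) ≈ 0.6961; Cmin,ss = (374/81)·f/(1−f) ≈ 10.576 μg/mL.
Regimen B: f = (1/2)^(120/44) ≈ 0.1510; Cmin,ss = (1900/81)·f/(1−f) ≈ 4.172 μg/mL.
Difference ≈ 10.576 − 4.172 ≈ 6.404 μg/mL.

6.4 μg/mL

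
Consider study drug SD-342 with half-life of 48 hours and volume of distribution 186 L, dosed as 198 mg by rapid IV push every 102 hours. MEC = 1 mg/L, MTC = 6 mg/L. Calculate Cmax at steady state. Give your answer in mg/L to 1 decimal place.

1.4 mg/L

τ/t½ = 102/48 ≈ 2.125, so fraction remaining f = (1/2)^(102/48) ≈ 0.2293.
Accumulation ratio R = 1/(1 − f) ≈ 1/0.7707 ≈ 1.2975.
Single-dose peak C₀ = D/Vd = 198/186 ≈ 1.065 mg/L.
Cmax,ss = C₀/(1 − f) ≈ 1.065/0.7707 ≈ 1.382 mg/L.
Peak 1.4 mg/L vs MTC 6 mg/L: below toxic threshold.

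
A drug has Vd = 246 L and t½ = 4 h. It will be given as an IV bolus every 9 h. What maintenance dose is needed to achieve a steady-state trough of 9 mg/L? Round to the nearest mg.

8318 mg

τ/t½ = 9/4 ≈ 2.25, so f = (1/2)^(9/4) ≈ 0.210224.
Cmin,ss = (D/Vd)·f/(1−f), so D = Cmin,ss·Vd·(1−f)/f.
D = 9 × 246 × (1−f)/f ≈ 9 × 246 × 3.75683 ≈ 8317.62 mg.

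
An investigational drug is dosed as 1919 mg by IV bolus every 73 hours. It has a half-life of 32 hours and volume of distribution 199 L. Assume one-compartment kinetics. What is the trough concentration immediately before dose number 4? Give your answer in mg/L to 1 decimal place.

f = (1/2)^(τ/t½) = (1/2)^(73/32) ≈ 0.2057.
C₀ = D/Vd = 1919/199 ≈ 9.643 mg/L.
Before the 4th dose, 3 doses have been given. Superposition: Cmin = C₀·(f + f² + … + f^3).
≈ 9.643 × (0.2057 + 0.0423 + 0.0087) ≈ 9.643 × 0.2567 ≈ 2.475 mg/L.

2.5 mg/L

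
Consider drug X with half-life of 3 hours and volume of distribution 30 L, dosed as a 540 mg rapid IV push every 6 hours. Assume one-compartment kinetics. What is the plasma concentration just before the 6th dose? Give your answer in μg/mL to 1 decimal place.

6.0 μg/mL

f = (1/2)^(τ/t½) = (1/2)^(6/3) ≈ 0.2500.
C₀ = D/Vd = 540/30 ≈ 18.000 μg/mL.
Before the 6th dose, 5 doses have been given. Superposition: Cmin = C₀·(f + f² + … + f^5).
≈ 18.000 × (0.2500 + 0.0625 + 0.0156 + 0.0039 + 0.0010) ≈ 18.000 × 0.3330 ≈ 5.994 μg/mL.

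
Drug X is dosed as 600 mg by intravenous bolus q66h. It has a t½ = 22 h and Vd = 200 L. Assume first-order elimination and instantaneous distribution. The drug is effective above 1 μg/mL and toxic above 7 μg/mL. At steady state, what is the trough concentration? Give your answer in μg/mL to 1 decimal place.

0.4 μg/mL

The dosing interval is 3 half-lives, so f = 2^(−3) = 0.125.
Accumulation ratio R = 1/(1 − f) = 1/0.875 = 8/7.
Single-dose peak C₀ = D/Vd = 600/200 = 3 μg/mL.
Steady-state peak Cmax,ss = C₀·R = 3 × 8/7 ≈ 3.429 μg/mL.
Steady-state trough Cmin,ss = Cmax,ss·f ≈ 3.429 × 0.125 ≈ 0.429 μg/mL.
Trough 0.4 μg/mL vs MEC 1 μg/mL: subtherapeutic.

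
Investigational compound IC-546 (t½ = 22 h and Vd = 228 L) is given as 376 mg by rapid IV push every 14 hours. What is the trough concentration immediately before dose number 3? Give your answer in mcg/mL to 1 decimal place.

f = (1/2)^(τ/t½) = (1/2)^(14/22) ≈ 0.6433.
C₀ = D/Vd = 376/228 ≈ 1.649 mcg/mL.
Before the 3rd dose, 2 doses have been given. Superposition: Cmin = C₀·(f + f²).
≈ 1.649 × (0.6433 + 0.4138) ≈ 1.649 × 1.0571 ≈ 1.743 mcg/mL.

1.7 mcg/mL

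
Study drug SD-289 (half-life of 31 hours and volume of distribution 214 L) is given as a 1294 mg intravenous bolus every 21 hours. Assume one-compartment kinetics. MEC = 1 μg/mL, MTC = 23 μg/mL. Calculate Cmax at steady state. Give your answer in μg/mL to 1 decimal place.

Over one 21-h interval, 21/31 ≈ 0.67742 half-lives elapse, leaving f ≈ 0.6253 of each dose.
Accumulation ratio R = 1/(1 − f) ≈ 1/0.3747 ≈ 2.6688.
Each bolus raises the concentration by D/Vd = 1294/214 ≈ 6.047 μg/mL.
Steady-state peak Cmax,ss = C₀·R ≈ 6.047 × 2.6688 ≈ 16.138 μg/mL.
Peak 16.1 μg/mL vs MTC 23 μg/mL: below toxic threshold.

16.1 μg/mL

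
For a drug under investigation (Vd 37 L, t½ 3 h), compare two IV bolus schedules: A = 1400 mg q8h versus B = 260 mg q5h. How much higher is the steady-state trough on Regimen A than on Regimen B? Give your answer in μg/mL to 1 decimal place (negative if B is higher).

Regimen A: f = (1/2)^(8/3) ≈ 0.1575; Cmin,ss = (1400/37)·f/(1−f) ≈ 7.074 μg/mL.
Regimen B: f = (1/2)^(5/3) ≈ 0.3150; Cmin,ss = (260/37)·f/(1−f) ≈ 3.231 μg/mL.
Difference ≈ 7.074 − 3.231 ≈ 3.843 μg/mL.

3.8 μg/mL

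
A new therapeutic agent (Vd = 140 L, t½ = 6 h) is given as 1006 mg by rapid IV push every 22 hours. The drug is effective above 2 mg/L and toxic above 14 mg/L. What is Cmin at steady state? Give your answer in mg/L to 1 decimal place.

0.6 mg/L

τ/t½ = 22/6 ≈ 3.6667, so fraction remaining f = (1/2)^(22/6) ≈ 0.0787.
Each bolus raises the concentration by D/Vd = 1006/140 ≈ 7.186 mg/L.
Steady-state trough Cmin,ss = C₀·f/(1−f) ≈ 7.186 × 0.0787/0.9213 ≈ 0.614 mg/L.
Trough 0.6 mg/L vs MEC 2 mg/L: subtherapeutic.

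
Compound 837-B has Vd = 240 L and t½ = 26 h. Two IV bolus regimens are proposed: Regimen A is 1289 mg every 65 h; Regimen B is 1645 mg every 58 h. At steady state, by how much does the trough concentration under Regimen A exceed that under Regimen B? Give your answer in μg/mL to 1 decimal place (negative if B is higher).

-0.7 μg/mL

Regimen A: f = (1/2)^(65/26) ≈ 0.1768; Cmin,ss = (1289/240)·f/(1−f) ≈ 1.154 μg/mL.
Regimen B: f = (1/2)^(58/26) ≈ 0.2130; Cmin,ss = (1645/240)·f/(1−f) ≈ 1.855 μg/mL.
Difference ≈ 1.154 − 1.855 ≈ -0.701 μg/mL.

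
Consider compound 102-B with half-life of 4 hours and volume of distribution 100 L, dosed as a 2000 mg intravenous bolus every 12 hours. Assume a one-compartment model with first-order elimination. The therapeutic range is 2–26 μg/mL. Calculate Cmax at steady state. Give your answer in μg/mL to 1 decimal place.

The dosing interval is 3 half-lives, so f = 2^(−3) = 0.125.
At steady state, R = 1/(1 − 0.125) = 8/7.
Single-dose peak C₀ = D/Vd = 2000/100 = 20 μg/mL.
Steady-state peak Cmax,ss = C₀·R = 20 × 8/7 ≈ 22.857 μg/mL.
Peak 22.9 μg/mL vs MTC 26 μg/mL: below toxic threshold.

22.9 μg/mL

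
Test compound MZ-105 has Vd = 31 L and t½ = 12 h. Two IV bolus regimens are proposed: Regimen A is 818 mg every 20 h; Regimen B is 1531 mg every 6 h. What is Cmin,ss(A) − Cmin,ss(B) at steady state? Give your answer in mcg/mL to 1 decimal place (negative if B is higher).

Regimen A: f = (1/2)^(20/12) ≈ 0.3150; Cmin,ss = (818/31)·f/(1−f) ≈ 12.134 mcg/mL.
Regimen B: f = (1/2)^(6/12) ≈ 0.7071; Cmin,ss = (1531/31)·f/(1−f) ≈ 119.227 mcg/mL.
Difference ≈ 12.134 − 119.227 ≈ -107.093 mcg/mL.

-107.1 mcg/mL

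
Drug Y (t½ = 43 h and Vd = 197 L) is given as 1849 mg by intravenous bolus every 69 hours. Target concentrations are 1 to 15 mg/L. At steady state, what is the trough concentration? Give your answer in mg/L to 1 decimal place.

4.6 mg/L

Over one 69-h interval, 69/43 ≈ 1.6047 half-lives elapse, leaving f ≈ 0.3288 of each dose.
Each bolus raises the concentration by D/Vd = 1849/197 ≈ 9.386 mg/L.
Steady-state trough Cmin,ss = C₀·f/(1−f) ≈ 9.386 × 0.3288/0.6712 ≈ 4.598 mg/L.
Trough 4.6 mg/L vs MEC 1 mg/L: adequate.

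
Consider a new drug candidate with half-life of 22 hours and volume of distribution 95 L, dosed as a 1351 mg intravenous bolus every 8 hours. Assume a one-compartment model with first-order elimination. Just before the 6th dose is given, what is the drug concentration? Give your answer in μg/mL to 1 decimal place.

f = (1/2)^(τ/t½) = (1/2)^(8/22) ≈ 0.7772.
C₀ = D/Vd = 1351/95 ≈ 14.221 μg/mL.
Before the 6th dose, 5 doses have been given. Superposition: Cmin = C₀·(f + f² + … + f^5).
≈ 14.221 × (0.7772 + 0.6040 + 0.4695 + 0.3649 + 0.2836) ≈ 14.221 × 2.4992 ≈ 35.541 μg/mL.

35.5 μg/mL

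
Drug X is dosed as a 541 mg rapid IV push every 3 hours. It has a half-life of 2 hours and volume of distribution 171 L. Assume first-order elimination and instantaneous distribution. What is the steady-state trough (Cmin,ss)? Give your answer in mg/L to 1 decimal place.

Over one 3-h interval, 3/2 ≈ 1.5 half-lives elapse, leaving f ≈ 0.3536 of each dose.
Each bolus raises the concentration by D/Vd = 541/171 ≈ 3.164 mg/L.
Steady-state trough Cmin,ss = C₀·f/(1−f) ≈ 3.164 × 0.3536/0.6464 ≈ 1.731 mg/L.

1.7 mg/L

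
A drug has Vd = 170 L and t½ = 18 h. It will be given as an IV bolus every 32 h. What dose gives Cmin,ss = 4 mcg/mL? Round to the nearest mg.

τ/t½ = 32/18 ≈ 1.7778, so f = (1/2)^(32/18) ≈ 0.291632.
Cmin,ss = (D/Vd)·f/(1−f), so D = Cmin,ss·Vd·(1−f)/f.
D = 4 × 170 × (1−f)/f ≈ 4 × 170 × 2.42898 ≈ 1651.71 mg.

1652 mg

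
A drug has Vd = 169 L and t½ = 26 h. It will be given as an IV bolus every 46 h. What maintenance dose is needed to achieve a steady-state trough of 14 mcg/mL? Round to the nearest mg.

5699 mg

τ/t½ = 46/26 ≈ 1.7692, so f = (1/2)^(46/26) ≈ 0.293365.
Cmin,ss = (D/Vd)·f/(1−f), so D = Cmin,ss·Vd·(1−f)/f.
D = 14 × 169 × (1−f)/f ≈ 14 × 169 × 2.40872 ≈ 5699.03 mg.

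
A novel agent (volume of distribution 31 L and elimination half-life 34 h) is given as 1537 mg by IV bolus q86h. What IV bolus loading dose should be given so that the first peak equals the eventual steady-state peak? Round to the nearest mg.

f = (1/2)^(86/34) ≈ 0.173209; accumulation ratio R = 1/(1−f) ≈ 1.20950.
Loading dose to hit Cmax,ss on first dose: D_load = D_maint·R ≈ 1537 × 1.20950 ≈ 1859.00 mg.

1859 mg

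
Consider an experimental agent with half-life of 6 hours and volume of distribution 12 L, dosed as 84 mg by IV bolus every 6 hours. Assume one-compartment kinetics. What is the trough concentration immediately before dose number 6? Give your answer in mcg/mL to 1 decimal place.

6.8 mcg/mL

f = (1/2)^(τ/t½) = (1/2)^(6/6) ≈ 0.5000.
C₀ = D/Vd = 84/12 ≈ 7.000 mcg/mL.
Before the 6th dose, 5 doses have been given. Superposition: Cmin = C₀·(f + f² + … + f^5).
≈ 7.000 × (0.5000 + 0.2500 + 0.1250 + 0.0625 + 0.0313) ≈ 7.000 × 0.9688 ≈ 6.782 mcg/mL.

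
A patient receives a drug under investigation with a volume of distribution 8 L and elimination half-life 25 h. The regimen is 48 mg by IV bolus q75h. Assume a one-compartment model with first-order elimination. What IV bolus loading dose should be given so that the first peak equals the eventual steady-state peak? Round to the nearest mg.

55 mg

f = (1/2)^(75/25) ≈ 0.125000; accumulation ratio R = 1/(1−f) ≈ 1.14286.
Loading dose to hit Cmax,ss on first dose: D_load = D_maint·R ≈ 48 × 1.14286 ≈ 54.86 mg.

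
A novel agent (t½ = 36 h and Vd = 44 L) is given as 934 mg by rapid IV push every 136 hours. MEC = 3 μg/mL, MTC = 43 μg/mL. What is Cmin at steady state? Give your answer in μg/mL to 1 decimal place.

τ/t½ = 136/36 ≈ 3.7778, so fraction remaining f = (1/2)^(136/36) ≈ 0.0729.
At steady state, accumulation factor R = 1/(1 − e^(−kτ)) ≈ 1.0786.
Single-dose peak C₀ = D/Vd = 934/44 ≈ 21.227 μg/mL.
Steady-state peak Cmax,ss = C₀·R ≈ 21.227 × 1.0786 ≈ 22.895 μg/mL.
One interval later, Cmin,ss = Cmax,ss·e^(−kτ) ≈ 22.895 × 0.0729 ≈ 1.669 μg/mL.
Trough 1.7 μg/mL vs MEC 3 μg/mL: subtherapeutic.

1.7 μg/mL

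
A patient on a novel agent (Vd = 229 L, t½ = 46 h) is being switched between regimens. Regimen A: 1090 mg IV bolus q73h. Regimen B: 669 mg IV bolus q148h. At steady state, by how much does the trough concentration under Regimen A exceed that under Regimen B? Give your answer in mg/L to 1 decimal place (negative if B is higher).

Regimen A: f = (1/2)^(73/46) ≈ 0.3329; Cmin,ss = (1090/229)·f/(1−f) ≈ 2.375 mg/L.
Regimen B: f = (1/2)^(148/46) ≈ 0.1075; Cmin,ss = (669/229)·f/(1−f) ≈ 0.352 mg/L.
Difference ≈ 2.375 − 0.352 ≈ 2.023 mg/L.

2.0 mg/L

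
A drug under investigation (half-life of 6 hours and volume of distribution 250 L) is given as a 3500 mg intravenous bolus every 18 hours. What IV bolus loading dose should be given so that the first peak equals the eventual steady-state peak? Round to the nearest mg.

4000 mg

f = (1/2)^(18/6) ≈ 0.125000; accumulation ratio R = 1/(1−f) ≈ 1.14286.
Loading dose to hit Cmax,ss on first dose: D_load = D_maint·R ≈ 3500 × 1.14286 ≈ 4000.01 mg.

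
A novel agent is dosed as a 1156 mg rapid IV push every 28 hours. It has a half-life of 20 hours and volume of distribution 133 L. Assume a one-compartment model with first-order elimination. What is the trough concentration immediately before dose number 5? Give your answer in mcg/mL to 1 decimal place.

f = (1/2)^(τ/t½) = (1/2)^(28/20) ≈ 0.3789.
C₀ = D/Vd = 1156/133 ≈ 8.692 mcg/mL.
Before the 5th dose, 4 doses have been given. Superposition: Cmin = C₀·(f + f² + … + f^4).
≈ 8.692 × (0.3789 + 0.1436 + 0.0544 + 0.0206) ≈ 8.692 × 0.5975 ≈ 5.193 mcg/mL.

5.2 mcg/mL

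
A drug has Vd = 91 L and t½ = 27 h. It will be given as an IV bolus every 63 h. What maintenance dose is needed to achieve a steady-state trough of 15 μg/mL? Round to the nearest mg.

5514 mg

τ/t½ = 63/27 ≈ 2.3333, so f = (1/2)^(63/27) ≈ 0.198425.
Cmin,ss = (D/Vd)·f/(1−f), so D = Cmin,ss·Vd·(1−f)/f.
D = 15 × 91 × (1−f)/f ≈ 15 × 91 × 4.03969 ≈ 5514.18 mg.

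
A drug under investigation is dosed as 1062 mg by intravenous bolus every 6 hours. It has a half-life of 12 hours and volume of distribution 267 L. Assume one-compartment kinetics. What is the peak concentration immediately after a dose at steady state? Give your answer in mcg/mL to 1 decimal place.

k = ln2/t½ = ln2/12 ≈ 0.057762 h⁻¹; fraction remaining f = e^(−kτ) = e^(−0.057762×6) ≈ 0.7071.
At steady state, accumulation factor R = 1/(1 − e^(−kτ)) ≈ 3.4141.
Each bolus raises the concentration by D/Vd = 1062/267 ≈ 3.978 mcg/mL.
Steady-state peak Cmax,ss = C₀·R ≈ 3.978 × 3.4141 ≈ 13.581 mcg/mL.

13.6 mcg/mL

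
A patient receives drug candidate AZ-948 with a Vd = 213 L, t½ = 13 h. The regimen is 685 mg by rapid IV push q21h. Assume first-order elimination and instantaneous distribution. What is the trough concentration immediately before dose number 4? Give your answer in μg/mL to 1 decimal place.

f = (1/2)^(τ/t½) = (1/2)^(21/13) ≈ 0.3264.
C₀ = D/Vd = 685/213 ≈ 3.216 μg/mL.
Before the 4th dose, 3 doses have been given. Superposition: Cmin = C₀·(f + f² + … + f^3).
≈ 3.216 × (0.3264 + 0.1065 + 0.0348) ≈ 3.216 × 0.4677 ≈ 1.504 μg/mL.

1.5 μg/mL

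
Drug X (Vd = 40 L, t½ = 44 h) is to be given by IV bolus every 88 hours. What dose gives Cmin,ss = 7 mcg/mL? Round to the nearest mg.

τ/t½ = 88/44 ≈ 2, so f = (1/2)^(88/44) ≈ 0.250000.
Cmin,ss = (D/Vd)·f/(1−f), so D = Cmin,ss·Vd·(1−f)/f.
D = 7 × 40 × (1−f)/f ≈ 7 × 40 × 3.00000 ≈ 840.00 mg.

840 mg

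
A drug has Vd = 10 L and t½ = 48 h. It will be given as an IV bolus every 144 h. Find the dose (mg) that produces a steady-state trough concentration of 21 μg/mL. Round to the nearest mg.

1470 mg

τ/t½ = 144/48 ≈ 3, so f = (1/2)^(144/48) ≈ 0.125000.
Cmin,ss = (D/Vd)·f/(1−f), so D = Cmin,ss·Vd·(1−f)/f.
D = 21 × 10 × (1−f)/f ≈ 21 × 10 × 7.00000 ≈ 1470.00 mg.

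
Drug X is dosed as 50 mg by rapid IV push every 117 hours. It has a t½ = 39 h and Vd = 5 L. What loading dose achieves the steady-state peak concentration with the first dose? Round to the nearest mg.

f = (1/2)^(117/39) ≈ 0.125000; accumulation ratio R = 1/(1−f) ≈ 1.14286.
Loading dose to hit Cmax,ss on first dose: D_load = D_maint·R ≈ 50 × 1.14286 ≈ 57.14 mg.

57 mg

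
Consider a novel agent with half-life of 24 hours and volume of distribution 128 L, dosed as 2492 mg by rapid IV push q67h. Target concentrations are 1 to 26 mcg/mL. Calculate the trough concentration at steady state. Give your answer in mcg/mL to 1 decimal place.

τ/t½ = 67/24 ≈ 2.7917, so fraction remaining f = (1/2)^(67/24) ≈ 0.1444.
Accumulation ratio R = 1/(1 − f) ≈ 1/0.8556 ≈ 1.1688.
Each bolus raises the concentration by D/Vd = 2492/128 ≈ 19.469 mcg/mL.
Cmax,ss = C₀/(1 − f) ≈ 19.469/0.8556 ≈ 22.755 mcg/mL.
Steady-state trough Cmin,ss = Cmax,ss·f ≈ 22.755 × 0.1444 ≈ 3.286 mcg/mL.
Trough 3.3 mcg/mL vs MEC 1 mcg/mL: adequate.

3.3 mcg/mL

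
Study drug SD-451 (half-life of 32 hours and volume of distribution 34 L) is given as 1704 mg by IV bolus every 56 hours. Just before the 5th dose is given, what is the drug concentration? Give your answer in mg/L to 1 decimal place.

21.0 mg/L

f = (1/2)^(τ/t½) = (1/2)^(56/32) ≈ 0.2973.
C₀ = D/Vd = 1704/34 ≈ 50.118 mg/L.
Before the 5th dose, 4 doses have been given. Superposition: Cmin = C₀·(f + f² + … + f^4).
≈ 50.118 × (0.2973 + 0.0884 + 0.0263 + 0.0078) ≈ 50.118 × 0.4198 ≈ 21.040 mg/L.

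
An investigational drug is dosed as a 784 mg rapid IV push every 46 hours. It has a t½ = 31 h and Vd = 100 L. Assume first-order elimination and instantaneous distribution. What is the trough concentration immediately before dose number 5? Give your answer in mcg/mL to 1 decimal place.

4.3 mcg/mL

f = (1/2)^(τ/t½) = (1/2)^(46/31) ≈ 0.3575.
C₀ = D/Vd = 784/100 ≈ 7.840 mcg/mL.
Before the 5th dose, 4 doses have been given. Superposition: Cmin = C₀·(f + f² + … + f^4).
≈ 7.840 × (0.3575 + 0.1278 + 0.0457 + 0.0163) ≈ 7.840 × 0.5473 ≈ 4.291 mcg/mL.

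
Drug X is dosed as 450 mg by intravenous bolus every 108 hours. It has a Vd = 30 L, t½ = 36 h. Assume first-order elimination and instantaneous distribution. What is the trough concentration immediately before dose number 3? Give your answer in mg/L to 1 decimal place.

f = (1/2)^(τ/t½) = (1/2)^(108/36) ≈ 0.1250.
C₀ = D/Vd = 450/30 ≈ 15.000 mg/L.
Before the 3rd dose, 2 doses have been given. Superposition: Cmin = C₀·(f + f²).
≈ 15.000 × (0.1250 + 0.0156) ≈ 15.000 × 0.1406 ≈ 2.109 mg/L.

2.1 mg/L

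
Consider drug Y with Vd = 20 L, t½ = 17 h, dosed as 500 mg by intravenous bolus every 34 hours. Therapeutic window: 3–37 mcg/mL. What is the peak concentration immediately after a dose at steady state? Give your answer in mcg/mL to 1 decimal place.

The dosing interval is 2 half-lives, so f = 2^(−2) = 0.25.
Accumulation ratio R = 1/(1 − f) = 1/0.75 = 4/3.
Single-dose peak C₀ = D/Vd = 500/20 = 25 mcg/mL.
Steady-state peak Cmax,ss = C₀·R = 25 × 4/3 ≈ 33.333 mcg/mL.
Peak 33.3 mcg/mL vs MTC 37 mcg/mL: below toxic threshold.

33.3 mcg/mL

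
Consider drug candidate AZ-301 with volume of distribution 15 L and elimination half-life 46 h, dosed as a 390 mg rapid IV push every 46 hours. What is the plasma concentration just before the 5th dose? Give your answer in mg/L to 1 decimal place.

24.4 mg/L

f = (1/2)^(τ/t½) = (1/2)^(46/46) ≈ 0.5000.
C₀ = D/Vd = 390/15 ≈ 26.000 mg/L.
Before the 5th dose, 4 doses have been given. Superposition: Cmin = C₀·(f + f² + … + f^4).
≈ 26.000 × (0.5000 + 0.2500 + 0.1250 + 0.0625) ≈ 26.000 × 0.9375 ≈ 24.375 mg/L.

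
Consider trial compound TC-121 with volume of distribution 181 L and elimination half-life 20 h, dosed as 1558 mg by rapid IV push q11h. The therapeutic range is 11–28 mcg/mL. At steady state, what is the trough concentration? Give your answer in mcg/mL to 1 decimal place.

τ/t½ = 11/20 ≈ 0.55, so fraction remaining f = (1/2)^(11/20) ≈ 0.6830.
Accumulation ratio R = 1/(1 − f) ≈ 1/0.3170 ≈ 3.1546.
Single-dose peak C₀ = D/Vd = 1558/181 ≈ 8.608 mcg/mL.
Steady-state peak Cmax,ss = C₀·R ≈ 8.608 × 3.1546 ≈ 27.155 mcg/mL.
Steady-state trough Cmin,ss = Cmax,ss·f ≈ 27.155 × 0.6830 ≈ 18.547 mcg/mL.
Trough 18.5 mcg/mL vs MEC 11 mcg/mL: adequate.

18.5 mcg/mL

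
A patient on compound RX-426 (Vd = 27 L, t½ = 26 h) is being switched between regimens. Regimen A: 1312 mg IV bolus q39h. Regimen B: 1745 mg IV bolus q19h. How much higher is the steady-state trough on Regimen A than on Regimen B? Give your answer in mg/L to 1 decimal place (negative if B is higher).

Regimen A: f = (1/2)^(39/26) ≈ 0.3536; Cmin,ss = (1312/27)·f/(1−f) ≈ 26.582 mg/L.
Regimen B: f = (1/2)^(19/26) ≈ 0.6026; Cmin,ss = (1745/27)·f/(1−f) ≈ 98.002 mg/L.
Difference ≈ 26.582 − 98.002 ≈ -71.420 mg/L.

-71.4 mg/L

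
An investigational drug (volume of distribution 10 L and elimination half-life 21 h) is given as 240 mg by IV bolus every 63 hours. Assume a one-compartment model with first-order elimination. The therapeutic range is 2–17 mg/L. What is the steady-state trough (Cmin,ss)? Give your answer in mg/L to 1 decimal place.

3.4 mg/L

τ = 63 h = 3 half-lives, so f = (1/2)^3 = 0.125.
Accumulation ratio R = 1/(1 − f) = 1/0.875 = 8/7.
Single-dose peak C₀ = D/Vd = 240/10 = 24 mg/L.
Steady-state peak Cmax,ss = C₀·R = 24 × 8/7 ≈ 27.429 mg/L.
Steady-state trough Cmin,ss = Cmax,ss·f ≈ 27.429 × 0.125 ≈ 3.429 mg/L.
Trough 3.4 mg/L vs MEC 2 mg/L: adequate.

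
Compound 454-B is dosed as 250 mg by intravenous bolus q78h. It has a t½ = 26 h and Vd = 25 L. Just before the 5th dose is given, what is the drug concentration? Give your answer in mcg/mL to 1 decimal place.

1.4 mcg/mL

f = (1/2)^(τ/t½) = (1/2)^(78/26) ≈ 0.1250.
C₀ = D/Vd = 250/25 ≈ 10.000 mcg/mL.
Before the 5th dose, 4 doses have been given. Superposition: Cmin = C₀·(f + f² + … + f^4).
≈ 10.000 × (0.1250 + 0.0156 + 0.0020 + 0.0002) ≈ 10.000 × 0.1428 ≈ 1.428 mcg/mL.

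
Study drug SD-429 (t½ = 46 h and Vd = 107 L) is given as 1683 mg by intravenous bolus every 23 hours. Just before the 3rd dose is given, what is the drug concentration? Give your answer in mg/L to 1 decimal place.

f = (1/2)^(τ/t½) = (1/2)^(23/46) ≈ 0.7071.
C₀ = D/Vd = 1683/107 ≈ 15.729 mg/L.
Before the 3rd dose, 2 doses have been given. Superposition: Cmin = C₀·(f + f²).
≈ 15.729 × (0.7071 + 0.5000) ≈ 15.729 × 1.2071 ≈ 18.986 mg/L.

19.0 mg/L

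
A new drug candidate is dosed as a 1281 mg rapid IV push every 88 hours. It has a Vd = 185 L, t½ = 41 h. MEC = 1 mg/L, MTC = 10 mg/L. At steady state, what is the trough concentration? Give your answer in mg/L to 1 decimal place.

2.0 mg/L

Over one 88-h interval, 88/41 ≈ 2.1463 half-lives elapse, leaving f ≈ 0.2259 of each dose.
Accumulation ratio R = 1/(1 − f) ≈ 1/0.7741 ≈ 1.2918.
Single-dose peak C₀ = D/Vd = 1281/185 ≈ 6.924 mg/L.
Steady-state peak Cmax,ss = C₀·R ≈ 6.924 × 1.2918 ≈ 8.944 mg/L.
Steady-state trough Cmin,ss = Cmax,ss·f ≈ 8.944 × 0.2259 ≈ 2.020 mg/L.
Trough 2.0 mg/L vs MEC 1 mg/L: adequate.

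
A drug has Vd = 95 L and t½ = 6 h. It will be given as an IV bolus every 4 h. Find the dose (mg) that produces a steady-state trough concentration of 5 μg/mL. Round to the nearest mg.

279 mg

τ/t½ = 4/6 ≈ 0.66667, so f = (1/2)^(4/6) ≈ 0.629961.
Cmin,ss = (D/Vd)·f/(1−f), so D = Cmin,ss·Vd·(1−f)/f.
D = 5 × 95 × (1−f)/f ≈ 5 × 95 × 0.58740 ≈ 279.02 mg.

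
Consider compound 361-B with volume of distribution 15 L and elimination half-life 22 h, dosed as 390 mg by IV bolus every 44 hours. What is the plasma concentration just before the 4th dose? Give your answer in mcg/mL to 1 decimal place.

8.5 mcg/mL

f = (1/2)^(τ/t½) = (1/2)^(44/22) ≈ 0.2500.
C₀ = D/Vd = 390/15 ≈ 26.000 mcg/mL.
Before the 4th dose, 3 doses have been given. Superposition: Cmin = C₀·(f + f² + … + f^3).
≈ 26.000 × (0.2500 + 0.0625 + 0.0156) ≈ 26.000 × 0.3281 ≈ 8.531 mcg/mL.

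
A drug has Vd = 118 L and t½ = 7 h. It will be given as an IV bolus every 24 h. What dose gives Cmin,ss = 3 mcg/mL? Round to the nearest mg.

3458 mg

τ/t½ = 24/7 ≈ 3.4286, so f = (1/2)^(24/7) ≈ 0.092875.
Cmin,ss = (D/Vd)·f/(1−f), so D = Cmin,ss·Vd·(1−f)/f.
D = 3 × 118 × (1−f)/f ≈ 3 × 118 × 9.76716 ≈ 3457.57 mg.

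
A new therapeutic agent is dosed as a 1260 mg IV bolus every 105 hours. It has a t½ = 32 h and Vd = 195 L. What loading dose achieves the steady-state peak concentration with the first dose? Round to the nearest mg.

1404 mg

f = (1/2)^(105/32) ≈ 0.102860; accumulation ratio R = 1/(1−f) ≈ 1.11465.
Loading dose to hit Cmax,ss on first dose: D_load = D_maint·R ≈ 1260 × 1.11465 ≈ 1404.46 mg.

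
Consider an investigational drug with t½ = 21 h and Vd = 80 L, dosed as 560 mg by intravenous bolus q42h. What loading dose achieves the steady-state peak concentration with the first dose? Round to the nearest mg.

747 mg

f = (1/2)^(42/21) ≈ 0.250000; accumulation ratio R = 1/(1−f) ≈ 1.33333.
Loading dose to hit Cmax,ss on first dose: D_load = D_maint·R ≈ 560 × 1.33333 ≈ 746.66 mg.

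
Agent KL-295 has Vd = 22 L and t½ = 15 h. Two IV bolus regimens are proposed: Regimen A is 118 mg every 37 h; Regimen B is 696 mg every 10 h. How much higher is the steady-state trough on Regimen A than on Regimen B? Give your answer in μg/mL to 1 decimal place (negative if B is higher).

Regimen A: f = (1/2)^(37/15) ≈ 0.1809; Cmin,ss = (118/22)·f/(1−f) ≈ 1.185 μg/mL.
Regimen B: f = (1/2)^(10/15) ≈ 0.6300; Cmin,ss = (696/22)·f/(1−f) ≈ 53.867 μg/mL.
Difference ≈ 1.185 − 53.867 ≈ -52.682 μg/mL.

-52.7 μg/mL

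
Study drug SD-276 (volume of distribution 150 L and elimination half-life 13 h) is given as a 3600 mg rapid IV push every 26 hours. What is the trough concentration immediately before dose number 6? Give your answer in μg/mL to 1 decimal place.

8.0 μg/mL

f = (1/2)^(τ/t½) = (1/2)^(26/13) ≈ 0.2500.
C₀ = D/Vd = 3600/150 ≈ 24.000 μg/mL.
Before the 6th dose, 5 doses have been given. Superposition: Cmin = C₀·(f + f² + … + f^5).
≈ 24.000 × (0.2500 + 0.0625 + 0.0156 + 0.0039 + 0.0010) ≈ 24.000 × 0.3330 ≈ 7.992 μg/mL.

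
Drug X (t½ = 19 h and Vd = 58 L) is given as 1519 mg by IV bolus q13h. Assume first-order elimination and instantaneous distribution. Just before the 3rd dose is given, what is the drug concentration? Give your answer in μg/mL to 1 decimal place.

26.4 μg/mL

f = (1/2)^(τ/t½) = (1/2)^(13/19) ≈ 0.6223.
C₀ = D/Vd = 1519/58 ≈ 26.190 μg/mL.
Before the 3rd dose, 2 doses have been given. Superposition: Cmin = C₀·(f + f²).
≈ 26.190 × (0.6223 + 0.3873) ≈ 26.190 × 1.0096 ≈ 26.441 μg/mL.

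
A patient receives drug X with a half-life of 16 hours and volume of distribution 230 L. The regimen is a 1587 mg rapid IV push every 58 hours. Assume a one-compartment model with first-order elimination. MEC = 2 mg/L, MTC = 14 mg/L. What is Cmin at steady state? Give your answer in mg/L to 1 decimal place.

Over one 58-h interval, 58/16 ≈ 3.625 half-lives elapse, leaving f ≈ 0.0811 of each dose.
At steady state, accumulation factor R = 1/(1 − e^(−kτ)) ≈ 1.0883.
Single-dose peak C₀ = D/Vd = 1587/230 ≈ 6.900 mg/L.
Steady-state peak Cmax,ss = C₀·R ≈ 6.900 × 1.0883 ≈ 7.509 mg/L.
Steady-state trough Cmin,ss = Cmax,ss·f ≈ 7.509 × 0.0811 ≈ 0.609 mg/L.
Trough 0.6 mg/L vs MEC 2 mg/L: subtherapeutic.

0.6 mg/L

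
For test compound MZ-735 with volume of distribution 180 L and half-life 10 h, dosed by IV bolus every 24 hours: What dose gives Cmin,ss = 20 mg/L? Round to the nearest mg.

15401 mg

τ/t½ = 24/10 ≈ 2.4, so f = (1/2)^(24/10) ≈ 0.189465.
Cmin,ss = (D/Vd)·f/(1−f), so D = Cmin,ss·Vd·(1−f)/f.
D = 20 × 180 × (1−f)/f ≈ 20 × 180 × 4.27802 ≈ 15400.87 mg.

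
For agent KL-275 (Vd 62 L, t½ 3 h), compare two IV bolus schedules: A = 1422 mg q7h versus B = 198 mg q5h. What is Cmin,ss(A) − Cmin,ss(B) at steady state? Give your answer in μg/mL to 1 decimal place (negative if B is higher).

4.2 μg/mL

Regimen A: f = (1/2)^(7/3) ≈ 0.1984; Cmin,ss = (1422/62)·f/(1−f) ≈ 5.677 μg/mL.
Regimen B: f = (1/2)^(5/3) ≈ 0.3150; Cmin,ss = (198/62)·f/(1−f) ≈ 1.469 μg/mL.
Difference ≈ 5.677 − 1.469 ≈ 4.208 μg/mL.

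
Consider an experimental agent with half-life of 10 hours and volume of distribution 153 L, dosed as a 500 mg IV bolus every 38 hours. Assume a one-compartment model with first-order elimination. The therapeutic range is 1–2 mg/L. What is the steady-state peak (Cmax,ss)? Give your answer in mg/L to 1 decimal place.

3.5 mg/L

Over one 38-h interval, 38/10 ≈ 3.8 half-lives elapse, leaving f ≈ 0.0718 of each dose.
Accumulation ratio R = 1/(1 − f) ≈ 1/0.9282 ≈ 1.0774.
Each bolus raises the concentration by D/Vd = 500/153 ≈ 3.268 mg/L.
Steady-state peak Cmax,ss = C₀·R ≈ 3.268 × 1.0774 ≈ 3.521 mg/L.
Peak 3.5 mg/L vs MTC 2 mg/L: exceeds toxic threshold.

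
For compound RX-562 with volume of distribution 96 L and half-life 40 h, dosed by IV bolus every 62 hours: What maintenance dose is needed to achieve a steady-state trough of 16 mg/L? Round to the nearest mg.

2962 mg

τ/t½ = 62/40 ≈ 1.55, so f = (1/2)^(62/40) ≈ 0.341510.
Cmin,ss = (D/Vd)·f/(1−f), so D = Cmin,ss·Vd·(1−f)/f.
D = 16 × 96 × (1−f)/f ≈ 16 × 96 × 1.92817 ≈ 2961.67 mg.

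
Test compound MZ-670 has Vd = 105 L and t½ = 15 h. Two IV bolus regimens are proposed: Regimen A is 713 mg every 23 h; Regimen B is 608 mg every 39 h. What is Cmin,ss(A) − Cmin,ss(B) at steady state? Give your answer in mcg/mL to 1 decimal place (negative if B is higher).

2.4 mcg/mL

Regimen A: f = (1/2)^(23/15) ≈ 0.3455; Cmin,ss = (713/105)·f/(1−f) ≈ 3.585 mcg/mL.
Regimen B: f = (1/2)^(39/15) ≈ 0.1649; Cmin,ss = (608/105)·f/(1−f) ≈ 1.143 mcg/mL.
Difference ≈ 3.585 − 1.143 ≈ 2.442 mcg/mL.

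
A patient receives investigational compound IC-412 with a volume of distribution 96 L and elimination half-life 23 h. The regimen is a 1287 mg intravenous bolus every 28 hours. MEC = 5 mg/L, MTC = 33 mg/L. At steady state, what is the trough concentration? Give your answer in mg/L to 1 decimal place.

Over one 28-h interval, 28/23 ≈ 1.2174 half-lives elapse, leaving f ≈ 0.4301 of each dose.
Each bolus raises the concentration by D/Vd = 1287/96 ≈ 13.406 mg/L.
Steady-state trough Cmin,ss = C₀·f/(1−f) ≈ 13.406 × 0.4301/0.5699 ≈ 10.117 mg/L.
Trough 10.1 mg/L vs MEC 5 mg/L: adequate.

10.1 mg/L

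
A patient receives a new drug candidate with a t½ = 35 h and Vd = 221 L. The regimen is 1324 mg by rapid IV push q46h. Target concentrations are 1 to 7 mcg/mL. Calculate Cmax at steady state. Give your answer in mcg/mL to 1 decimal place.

k = ln2/t½ = ln2/35 ≈ 0.019804 h⁻¹; fraction remaining f = e^(−kτ) = e^(−0.019804×46) ≈ 0.4021.
Accumulation ratio R = 1/(1 − f) ≈ 1/0.5979 ≈ 1.6725.
Single-dose peak C₀ = D/Vd = 1324/221 ≈ 5.991 mcg/mL.
Steady-state peak Cmax,ss = C₀·R ≈ 5.991 × 1.6725 ≈ 10.020 mcg/mL.
Peak 10.0 mcg/mL vs MTC 7 mcg/mL: exceeds toxic threshold.

10.0 mcg/mL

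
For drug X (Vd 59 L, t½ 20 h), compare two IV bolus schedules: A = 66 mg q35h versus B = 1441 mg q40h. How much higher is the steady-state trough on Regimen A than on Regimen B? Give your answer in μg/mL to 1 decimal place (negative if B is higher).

Regimen A: f = (1/2)^(35/20) ≈ 0.2973; Cmin,ss = (66/59)·f/(1−f) ≈ 0.473 μg/mL.
Regimen B: f = (1/2)^(40/20) ≈ 0.2500; Cmin,ss = (1441/59)·f/(1−f) ≈ 8.141 μg/mL.
Difference ≈ 0.473 − 8.141 ≈ -7.668 μg/mL.

-7.7 μg/mL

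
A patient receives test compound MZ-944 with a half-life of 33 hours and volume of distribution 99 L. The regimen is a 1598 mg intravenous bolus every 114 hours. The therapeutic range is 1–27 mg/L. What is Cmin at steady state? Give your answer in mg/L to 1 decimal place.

k = ln2/t½ = ln2/33 ≈ 0.021004 h⁻¹; fraction remaining f = e^(−kτ) = e^(−0.021004×114) ≈ 0.0912.
Accumulation ratio R = 1/(1 − f) ≈ 1/0.9088 ≈ 1.1004.
Single-dose peak C₀ = D/Vd = 1598/99 ≈ 16.141 mg/L.
Steady-state peak Cmax,ss = C₀·R ≈ 16.141 × 1.1004 ≈ 17.762 mg/L.
One interval later, Cmin,ss = Cmax,ss·e^(−kτ) ≈ 17.762 × 0.0912 ≈ 1.620 mg/L.
Trough 1.6 mg/L vs MEC 1 mg/L: adequate.

1.6 mg/L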